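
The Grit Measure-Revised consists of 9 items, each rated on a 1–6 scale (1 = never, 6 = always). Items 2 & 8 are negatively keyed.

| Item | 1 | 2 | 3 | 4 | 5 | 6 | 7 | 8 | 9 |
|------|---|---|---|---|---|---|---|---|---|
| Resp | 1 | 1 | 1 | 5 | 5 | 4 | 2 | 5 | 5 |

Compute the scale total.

31

Reverse-coded items (on a 1–6 scale, reversed = 7 − raw):
  item 2: 7 − 1 = 6
  item 8: 7 − 5 = 2
Scored responses: 1, 6, 1, 5, 5, 4, 2, 2, 5
Total = 1 + 6 + 1 + 5 + 5 + 4 + 2 + 2 + 5 = 31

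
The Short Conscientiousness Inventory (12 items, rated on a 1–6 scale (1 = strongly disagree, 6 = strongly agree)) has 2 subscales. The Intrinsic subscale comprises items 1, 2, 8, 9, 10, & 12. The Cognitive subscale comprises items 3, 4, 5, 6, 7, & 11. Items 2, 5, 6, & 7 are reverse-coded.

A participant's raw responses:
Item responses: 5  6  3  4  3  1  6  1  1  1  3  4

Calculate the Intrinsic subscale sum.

Intrinsic items: 1, 2, 8, 9, 10, 12.
Of these, item 2 is reverse-coded; on a 1–6 scale, reversed = 7 − raw.
  item 1: 5
  item 2: 7 − 6 = 1
  item 8: 1
  item 9: 1
  item 10: 1
  item 12: 4
Sum = 5 + 1 + 1 + 1 + 1 + 4 = 13

13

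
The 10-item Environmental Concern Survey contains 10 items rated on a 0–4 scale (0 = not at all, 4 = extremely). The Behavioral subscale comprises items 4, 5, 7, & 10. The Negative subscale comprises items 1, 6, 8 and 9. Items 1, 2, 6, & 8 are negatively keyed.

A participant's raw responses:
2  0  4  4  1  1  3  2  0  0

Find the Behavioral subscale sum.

Behavioral items: 4, 5, 7, 10.
  item 4: 4
  item 5: 1
  item 7: 3
  item 10: 0
Sum = 4 + 1 + 3 + 0 = 8

8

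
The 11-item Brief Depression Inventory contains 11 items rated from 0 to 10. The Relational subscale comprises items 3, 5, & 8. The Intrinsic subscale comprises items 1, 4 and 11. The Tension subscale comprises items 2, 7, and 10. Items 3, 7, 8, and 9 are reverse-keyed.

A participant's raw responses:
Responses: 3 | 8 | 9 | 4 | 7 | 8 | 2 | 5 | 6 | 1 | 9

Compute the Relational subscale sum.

13

Relational items: 3, 5, 8.
Of these, items 3 & 8 are reverse-keyed; on a 0–10 scale, reversed = 10 − raw.
  item 3: 10 − 9 = 1
  item 5: 7
  item 8: 10 − 5 = 5
Sum = 1 + 7 + 5 = 13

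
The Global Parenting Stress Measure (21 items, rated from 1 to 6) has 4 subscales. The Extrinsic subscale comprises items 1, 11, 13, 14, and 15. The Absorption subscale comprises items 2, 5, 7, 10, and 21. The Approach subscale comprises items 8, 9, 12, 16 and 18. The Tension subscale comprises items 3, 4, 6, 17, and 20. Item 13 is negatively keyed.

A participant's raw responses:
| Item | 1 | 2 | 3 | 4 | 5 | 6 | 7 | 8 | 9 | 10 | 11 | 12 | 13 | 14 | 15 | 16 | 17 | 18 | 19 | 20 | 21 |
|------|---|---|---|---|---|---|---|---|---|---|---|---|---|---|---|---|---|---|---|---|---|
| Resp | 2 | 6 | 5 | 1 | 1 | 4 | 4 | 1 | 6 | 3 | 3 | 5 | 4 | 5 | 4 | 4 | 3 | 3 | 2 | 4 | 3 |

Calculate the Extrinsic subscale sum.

Extrinsic items: 1, 11, 13, 14, 15.
Of these, item 13 is negatively keyed; on a 1–6 scale, reversed = 7 − raw.
  item 1: 2
  item 11: 3
  item 13: 7 − 4 = 3
  item 14: 5
  item 15: 4
Sum = 2 + 3 + 3 + 5 + 4 = 17

17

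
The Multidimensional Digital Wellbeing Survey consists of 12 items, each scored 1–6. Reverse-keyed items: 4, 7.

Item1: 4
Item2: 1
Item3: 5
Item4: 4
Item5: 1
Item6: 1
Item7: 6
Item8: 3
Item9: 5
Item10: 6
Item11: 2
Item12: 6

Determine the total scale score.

Reverse-keyed items use 7 − raw:
  item 4: 7 − 4 = 3
  item 7: 7 − 6 = 1
After reverse-coding: 4, 1, 5, 3, 1, 1, 1, 3, 5, 6, 2, 6
Total = 4 + 1 + 5 + 3 + 1 + 1 + 1 + 3 + 5 + 6 + 2 + 6 = 38

38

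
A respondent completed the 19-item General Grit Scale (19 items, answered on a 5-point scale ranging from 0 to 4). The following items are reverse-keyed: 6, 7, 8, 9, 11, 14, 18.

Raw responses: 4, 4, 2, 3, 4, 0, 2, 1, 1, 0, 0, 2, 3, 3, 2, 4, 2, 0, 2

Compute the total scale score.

Apply reverse scoring (on a 0–4 scale, reversed = 4 − raw):
  item 6: 4 − 0 = 4
  item 7: 4 − 2 = 2
  item 8: 4 − 1 = 3
  item 9: 4 − 1 = 3
  item 11: 4 − 0 = 4
  item 14: 4 − 3 = 1
  item 18: 4 − 0 = 4
After reverse-coding: 4, 4, 2, 3, 4, 4, 2, 3, 3, 0, 4, 2, 3, 1, 2, 4, 2, 4, 2
Total = 4 + 4 + 2 + 3 + 4 + 4 + 2 + 3 + 3 + 0 + 4 + 2 + 3 + 1 + 2 + 4 + 2 + 4 + 2 = 53

53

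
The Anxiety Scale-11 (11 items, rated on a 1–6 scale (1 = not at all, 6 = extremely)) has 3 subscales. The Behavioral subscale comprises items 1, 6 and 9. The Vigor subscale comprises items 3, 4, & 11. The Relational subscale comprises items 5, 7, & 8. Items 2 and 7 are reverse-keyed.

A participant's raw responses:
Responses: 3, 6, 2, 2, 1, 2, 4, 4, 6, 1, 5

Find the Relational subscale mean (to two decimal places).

2.67

Relational items: 5, 7, 8.
Of these, item 7 is reverse-keyed; reversed = (1+6) − raw = 7 − raw.
  item 5: 1
  item 7: 7 − 4 = 3
  item 8: 4
Sum = 1 + 3 + 4 = 8
Mean = 8 / 3 = 2.67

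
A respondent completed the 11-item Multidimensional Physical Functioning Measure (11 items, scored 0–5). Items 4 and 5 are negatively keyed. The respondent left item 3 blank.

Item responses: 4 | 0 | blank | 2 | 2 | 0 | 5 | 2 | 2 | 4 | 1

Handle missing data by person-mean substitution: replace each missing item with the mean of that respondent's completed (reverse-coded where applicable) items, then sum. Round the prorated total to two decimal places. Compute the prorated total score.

26.40

Reverse-coded (reverse-coded value = 5 − response):
  item 4: 5 − 2 = 3
  item 5: 5 − 2 = 3
Completed scored items (10 of 11): 4, 0, 3, 3, 0, 5, 2, 2, 4, 1; sum = 24.
Person mean = 24 / 10 ≈ 2.4000
Prorated total = (24 / 10) × 11 = 26.40 (to 2 dp)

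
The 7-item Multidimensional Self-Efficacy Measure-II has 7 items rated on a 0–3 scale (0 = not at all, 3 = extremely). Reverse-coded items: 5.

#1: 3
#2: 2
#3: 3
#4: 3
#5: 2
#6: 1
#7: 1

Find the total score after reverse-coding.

14

Reverse-coded items use 3 − raw:
  item 5: 3 − 2 = 1
Scored items: 3, 2, 3, 3, 1, 1, 1
Total = 3 + 2 + 3 + 3 + 1 + 1 + 1 = 14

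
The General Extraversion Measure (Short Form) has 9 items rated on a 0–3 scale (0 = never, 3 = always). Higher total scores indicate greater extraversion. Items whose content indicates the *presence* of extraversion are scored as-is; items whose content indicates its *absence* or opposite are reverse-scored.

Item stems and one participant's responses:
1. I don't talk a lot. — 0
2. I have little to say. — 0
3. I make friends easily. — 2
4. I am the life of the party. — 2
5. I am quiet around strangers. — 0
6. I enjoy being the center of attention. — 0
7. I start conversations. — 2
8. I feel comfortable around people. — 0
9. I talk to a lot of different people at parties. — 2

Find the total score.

Items 1, 2, 5 describe the absence/opposite of extraversion → reverse-score.
on a 0–3 scale, reversed = 3 − raw.
  item 1: 3 − 0 = 3
  item 2: 3 − 0 = 3
  item 3: 2
  item 4: 2
  item 5: 3 − 0 = 3
  item 6: 0
  item 7: 2
  item 8: 0
  item 9: 2
Total = 3 + 3 + 2 + 2 + 3 + 0 + 2 + 0 + 2 = 17

17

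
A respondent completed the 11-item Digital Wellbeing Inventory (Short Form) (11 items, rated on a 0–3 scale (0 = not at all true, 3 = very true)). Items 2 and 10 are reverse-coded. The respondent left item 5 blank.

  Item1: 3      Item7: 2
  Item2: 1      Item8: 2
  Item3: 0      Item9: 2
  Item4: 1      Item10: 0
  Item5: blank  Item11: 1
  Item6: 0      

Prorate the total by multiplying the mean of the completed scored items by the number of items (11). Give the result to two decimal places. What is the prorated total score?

Reverse-coded (reverse-coded value = 3 − response):
  item 2: 3 − 1 = 2
  item 10: 3 − 0 = 3
Completed scored items (10 of 11): 3, 2, 0, 1, 0, 2, 2, 2, 3, 1; sum = 16.
Person mean = 16 / 10 ≈ 1.6000
Prorated total = (16 / 10) × 11 = 17.60 (to 2 dp)

17.60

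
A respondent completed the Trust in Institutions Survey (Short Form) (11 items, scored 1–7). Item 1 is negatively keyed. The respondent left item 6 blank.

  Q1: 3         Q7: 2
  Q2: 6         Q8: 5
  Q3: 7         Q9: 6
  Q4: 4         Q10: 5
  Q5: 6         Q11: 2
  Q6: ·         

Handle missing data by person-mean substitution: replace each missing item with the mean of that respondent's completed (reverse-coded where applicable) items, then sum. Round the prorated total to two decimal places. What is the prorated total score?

Reverse-coded (reversed = (1+7) − raw = 8 − raw):
  item 1: 8 − 3 = 5
Completed scored items (10 of 11): 5, 6, 7, 4, 6, 2, 5, 6, 5, 2; sum = 48.
Person mean = 48 / 10 ≈ 4.8000
Prorated total = (48 / 10) × 11 = 52.80 (to 2 dp)

52.80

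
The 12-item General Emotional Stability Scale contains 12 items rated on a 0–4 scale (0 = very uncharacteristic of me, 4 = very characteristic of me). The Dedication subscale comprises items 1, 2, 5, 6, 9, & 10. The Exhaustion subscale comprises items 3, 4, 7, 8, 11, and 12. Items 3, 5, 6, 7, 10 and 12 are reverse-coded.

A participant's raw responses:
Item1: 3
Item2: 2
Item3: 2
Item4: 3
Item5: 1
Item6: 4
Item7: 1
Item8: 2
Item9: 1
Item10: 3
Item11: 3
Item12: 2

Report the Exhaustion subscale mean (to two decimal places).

2.50

Exhaustion items: 3, 4, 7, 8, 11, 12.
Of these, items 3, 7, & 12 are reverse-coded; reversed = (0+4) − raw = 4 − raw.
  item 3: 4 − 2 = 2
  item 4: 3
  item 7: 4 − 1 = 3
  item 8: 2
  item 11: 3
  item 12: 4 − 2 = 2
Sum = 2 + 3 + 3 + 2 + 3 + 2 = 15
Mean = 15 / 6 = 2.50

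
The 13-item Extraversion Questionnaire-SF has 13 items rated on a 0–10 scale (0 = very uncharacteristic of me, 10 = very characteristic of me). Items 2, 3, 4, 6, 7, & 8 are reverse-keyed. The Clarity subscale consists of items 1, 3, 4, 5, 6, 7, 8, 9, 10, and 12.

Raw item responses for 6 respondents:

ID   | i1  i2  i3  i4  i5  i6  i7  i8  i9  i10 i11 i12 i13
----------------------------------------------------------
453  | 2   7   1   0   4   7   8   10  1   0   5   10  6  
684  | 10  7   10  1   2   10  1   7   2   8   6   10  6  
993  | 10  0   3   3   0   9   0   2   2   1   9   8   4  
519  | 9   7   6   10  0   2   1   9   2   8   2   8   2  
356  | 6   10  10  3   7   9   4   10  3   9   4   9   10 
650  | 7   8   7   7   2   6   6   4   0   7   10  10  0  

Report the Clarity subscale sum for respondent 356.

Respondent 356 raw: 6, 10, 10, 3, 7, 9, 4, 10, 3, 9, 4, 9, 10.
Clarity items: 1, 3, 4, 5, 6, 7, 8, 9, 10, 12.
Reverse-coded (on a 0–10 scale, reversed = 10 − raw):
  item 1: 6
  item 3: 10 − 10 = 0
  item 4: 10 − 3 = 7
  item 5: 7
  item 6: 10 − 9 = 1
  item 7: 10 − 4 = 6
  item 8: 10 − 10 = 0
  item 9: 3
  item 10: 9
  item 12: 9
Sum = 6 + 0 + 7 + 7 + 1 + 6 + 0 + 3 + 9 + 9 = 48

48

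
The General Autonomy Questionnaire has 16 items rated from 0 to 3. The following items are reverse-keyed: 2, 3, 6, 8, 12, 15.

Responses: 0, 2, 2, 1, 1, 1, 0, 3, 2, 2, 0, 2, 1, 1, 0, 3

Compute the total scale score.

Raw sum = 21. Reverse-keyed items: 2, 3, 6, 8, 12, 15; their raw sum = 10.
Each reversal replaces raw with 3 − raw, changing the total by 3 − 2·raw per item.
Total = 21 + 6·3 − 2·10 = 21 + 18 − 20 = 19

19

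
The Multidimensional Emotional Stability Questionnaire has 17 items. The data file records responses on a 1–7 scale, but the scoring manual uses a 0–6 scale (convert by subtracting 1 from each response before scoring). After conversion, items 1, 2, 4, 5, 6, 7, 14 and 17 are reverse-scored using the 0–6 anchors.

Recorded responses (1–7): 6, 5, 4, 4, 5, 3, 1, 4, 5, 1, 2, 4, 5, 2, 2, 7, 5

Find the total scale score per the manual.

Convert to 0–6: 5, 4, 3, 3, 4, 2, 0, 3, 4, 0, 1, 3, 4, 1, 1, 6, 4
Reverse-coded (on a 0–6 scale, reversed = 6 − raw):
  item 1: 6 − 5 = 1
  item 2: 6 − 4 = 2
  item 4: 6 − 3 = 3
  item 5: 6 − 4 = 2
  item 6: 6 − 2 = 4
  item 7: 6 − 0 = 6
  item 14: 6 − 1 = 5
  item 17: 6 − 4 = 2
Scored: 1, 2, 3, 3, 2, 4, 6, 3, 4, 0, 1, 3, 4, 5, 1, 6, 2
Total = 50

50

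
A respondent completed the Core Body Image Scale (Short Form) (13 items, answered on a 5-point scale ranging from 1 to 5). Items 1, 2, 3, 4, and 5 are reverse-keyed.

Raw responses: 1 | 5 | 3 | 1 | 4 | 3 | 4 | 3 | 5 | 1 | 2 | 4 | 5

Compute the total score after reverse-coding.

43

Reversing items 1, 2, 3, 4, and 5 with 6 − raw:
Total = (6−1) + (6−5) + (6−3) + (6−1) + (6−4) + 3 + 4 + 3 + 5 + 1 + 2 + 4 + 5
      = 5 + 1 + 3 + 5 + 2 + 3 + 4 + 3 + 5 + 1 + 2 + 4 + 5 = 43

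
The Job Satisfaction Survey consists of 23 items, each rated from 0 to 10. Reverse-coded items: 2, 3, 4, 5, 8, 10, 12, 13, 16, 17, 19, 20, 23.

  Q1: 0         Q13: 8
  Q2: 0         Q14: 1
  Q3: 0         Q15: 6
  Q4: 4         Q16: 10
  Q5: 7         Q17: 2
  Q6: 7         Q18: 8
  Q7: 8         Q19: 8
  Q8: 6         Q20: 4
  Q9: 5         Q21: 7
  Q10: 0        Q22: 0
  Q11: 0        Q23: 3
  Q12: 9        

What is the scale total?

111

Reverse-coded items (reverse-coded value = 10 − response):
  item 2: 10 − 0 = 10
  item 3: 10 − 0 = 10
  item 4: 10 − 4 = 6
  item 5: 10 − 7 = 3
  item 8: 10 − 6 = 4
  item 10: 10 − 0 = 10
  item 12: 10 − 9 = 1
  item 13: 10 − 8 = 2
  item 16: 10 − 10 = 0
  item 17: 10 − 2 = 8
  item 19: 10 − 8 = 2
  item 20: 10 − 4 = 6
  item 23: 10 − 3 = 7
Scored items: 0, 10, 10, 6, 3, 7, 8, 4, 5, 10, 0, 1, 2, 1, 6, 0, 8, 8, 2, 6, 7, 0, 7
Total = 0 + 10 + 10 + 6 + 3 + 7 + 8 + 4 + 5 + 10 + 0 + 1 + 2 + 1 + 6 + 0 + 8 + 8 + 2 + 6 + 7 + 0 + 7 = 111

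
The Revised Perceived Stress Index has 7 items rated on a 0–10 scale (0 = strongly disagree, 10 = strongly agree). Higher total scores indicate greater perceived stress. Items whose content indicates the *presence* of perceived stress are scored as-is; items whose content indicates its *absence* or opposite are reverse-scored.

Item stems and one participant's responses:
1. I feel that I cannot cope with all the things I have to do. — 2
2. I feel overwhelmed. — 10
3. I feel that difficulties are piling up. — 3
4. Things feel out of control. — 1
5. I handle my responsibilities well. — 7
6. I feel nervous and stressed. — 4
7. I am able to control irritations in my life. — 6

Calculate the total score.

27

Items 5, 7 describe the absence/opposite of perceived stress → reverse-score.
reversed = (0+10) − raw = 10 − raw.
  item 1: 2
  item 2: 10
  item 3: 3
  item 4: 1
  item 5: 10 − 7 = 3
  item 6: 4
  item 7: 10 − 6 = 4
Total = 2 + 10 + 3 + 1 + 3 + 4 + 4 = 27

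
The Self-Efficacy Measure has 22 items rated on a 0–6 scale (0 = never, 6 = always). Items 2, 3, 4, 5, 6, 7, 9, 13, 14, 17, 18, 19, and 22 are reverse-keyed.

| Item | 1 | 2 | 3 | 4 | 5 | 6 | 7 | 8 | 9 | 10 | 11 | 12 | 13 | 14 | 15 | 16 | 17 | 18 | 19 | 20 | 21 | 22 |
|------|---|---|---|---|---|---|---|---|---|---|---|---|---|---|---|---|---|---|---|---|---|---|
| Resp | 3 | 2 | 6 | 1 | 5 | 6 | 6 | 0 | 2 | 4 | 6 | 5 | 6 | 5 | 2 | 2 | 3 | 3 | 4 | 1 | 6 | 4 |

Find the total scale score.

Reverse-coded items (reversed = (0+6) − raw = 6 − raw):
  item 2: 6 − 2 = 4
  item 3: 6 − 6 = 0
  item 4: 6 − 1 = 5
  item 5: 6 − 5 = 1
  item 6: 6 − 6 = 0
  item 7: 6 − 6 = 0
  item 9: 6 − 2 = 4
  item 13: 6 − 6 = 0
  item 14: 6 − 5 = 1
  item 17: 6 − 3 = 3
  item 18: 6 − 3 = 3
  item 19: 6 − 4 = 2
  item 22: 6 − 4 = 2
Scored items: 3, 4, 0, 5, 1, 0, 0, 0, 4, 4, 6, 5, 0, 1, 2, 2, 3, 3, 2, 1, 6, 2
Total = 3 + 4 + 0 + 5 + 1 + 0 + 0 + 0 + 4 + 4 + 6 + 5 + 0 + 1 + 2 + 2 + 3 + 3 + 2 + 1 + 6 + 2 = 54

54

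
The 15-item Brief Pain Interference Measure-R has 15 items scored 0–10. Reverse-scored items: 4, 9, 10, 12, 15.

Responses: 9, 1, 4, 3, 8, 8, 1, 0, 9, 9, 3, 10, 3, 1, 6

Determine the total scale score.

51

Apply reverse scoring (reversed = (0+10) − raw = 10 − raw):
  item 4: 10 − 3 = 7
  item 9: 10 − 9 = 1
  item 10: 10 − 9 = 1
  item 12: 10 − 10 = 0
  item 15: 10 − 6 = 4
After reverse-coding: 9, 1, 4, 7, 8, 8, 1, 0, 1, 1, 3, 0, 3, 1, 4
Total = 9 + 1 + 4 + 7 + 8 + 8 + 1 + 0 + 1 + 1 + 3 + 0 + 3 + 1 + 4 = 51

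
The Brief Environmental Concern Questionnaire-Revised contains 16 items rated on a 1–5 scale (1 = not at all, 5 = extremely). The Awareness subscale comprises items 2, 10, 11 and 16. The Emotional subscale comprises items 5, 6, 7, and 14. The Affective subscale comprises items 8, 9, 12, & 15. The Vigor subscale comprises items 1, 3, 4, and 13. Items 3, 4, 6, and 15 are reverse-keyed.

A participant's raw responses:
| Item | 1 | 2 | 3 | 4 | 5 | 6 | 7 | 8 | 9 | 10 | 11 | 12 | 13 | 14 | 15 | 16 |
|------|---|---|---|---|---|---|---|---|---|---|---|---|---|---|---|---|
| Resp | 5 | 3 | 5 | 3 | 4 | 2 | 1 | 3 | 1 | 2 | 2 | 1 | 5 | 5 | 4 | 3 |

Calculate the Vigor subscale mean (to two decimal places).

Vigor items: 1, 3, 4, 13.
Of these, items 3 and 4 are reverse-keyed; reversed = (1+5) − raw = 6 − raw.
  item 1: 5
  item 3: 6 − 5 = 1
  item 4: 6 − 3 = 3
  item 13: 5
Sum = 5 + 1 + 3 + 5 = 14
Mean = 14 / 4 = 3.50

3.50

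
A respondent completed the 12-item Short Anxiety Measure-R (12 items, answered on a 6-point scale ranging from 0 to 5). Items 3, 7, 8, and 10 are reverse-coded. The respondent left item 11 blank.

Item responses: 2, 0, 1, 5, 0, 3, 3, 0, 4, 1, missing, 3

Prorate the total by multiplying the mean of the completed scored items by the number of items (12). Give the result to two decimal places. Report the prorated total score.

Reverse-coded (reversed = (0+5) − raw = 5 − raw):
  item 3: 5 − 1 = 4
  item 7: 5 − 3 = 2
  item 8: 5 − 0 = 5
  item 10: 5 − 1 = 4
Completed scored items (11 of 12): 2, 0, 4, 5, 0, 3, 2, 5, 4, 4, 3; sum = 32.
Person mean = 32 / 11 ≈ 2.9091
Prorated total = (32 / 11) × 12 = 34.91 (to 2 dp)

34.91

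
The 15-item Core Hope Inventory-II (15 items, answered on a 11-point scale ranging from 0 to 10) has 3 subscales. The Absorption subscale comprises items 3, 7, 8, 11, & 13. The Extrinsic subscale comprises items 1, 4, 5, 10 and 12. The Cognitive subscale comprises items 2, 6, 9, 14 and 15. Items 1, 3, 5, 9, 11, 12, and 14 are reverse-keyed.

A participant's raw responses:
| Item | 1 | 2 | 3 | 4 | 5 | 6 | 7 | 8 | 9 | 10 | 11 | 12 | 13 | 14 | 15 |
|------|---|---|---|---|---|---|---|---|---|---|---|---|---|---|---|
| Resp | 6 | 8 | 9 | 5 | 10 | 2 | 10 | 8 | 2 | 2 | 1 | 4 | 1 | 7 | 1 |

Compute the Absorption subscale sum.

29

Absorption items: 3, 7, 8, 11, 13.
Of these, items 3 and 11 are reverse-keyed; reversed = (0+10) − raw = 10 − raw.
  item 3: 10 − 9 = 1
  item 7: 10
  item 8: 8
  item 11: 10 − 1 = 9
  item 13: 1
Sum = 1 + 10 + 8 + 9 + 1 = 29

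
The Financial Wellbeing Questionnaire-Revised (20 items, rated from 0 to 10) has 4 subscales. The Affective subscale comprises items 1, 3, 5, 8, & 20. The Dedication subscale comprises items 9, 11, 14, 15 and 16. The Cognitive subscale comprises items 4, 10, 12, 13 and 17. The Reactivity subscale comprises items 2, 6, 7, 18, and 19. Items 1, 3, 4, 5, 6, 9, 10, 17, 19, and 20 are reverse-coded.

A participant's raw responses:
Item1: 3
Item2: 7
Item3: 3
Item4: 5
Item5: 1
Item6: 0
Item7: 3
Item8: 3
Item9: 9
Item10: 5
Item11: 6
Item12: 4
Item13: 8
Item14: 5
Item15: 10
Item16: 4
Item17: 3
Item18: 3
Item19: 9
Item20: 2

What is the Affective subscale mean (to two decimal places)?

6.80

Affective items: 1, 3, 5, 8, 20.
Of these, items 1, 3, 5, and 20 are reverse-coded; reverse-coded value = 10 − response.
  item 1: 10 − 3 = 7
  item 3: 10 − 3 = 7
  item 5: 10 − 1 = 9
  item 8: 3
  item 20: 10 − 2 = 8
Sum = 7 + 7 + 9 + 3 + 8 = 34
Mean = 34 / 5 = 6.80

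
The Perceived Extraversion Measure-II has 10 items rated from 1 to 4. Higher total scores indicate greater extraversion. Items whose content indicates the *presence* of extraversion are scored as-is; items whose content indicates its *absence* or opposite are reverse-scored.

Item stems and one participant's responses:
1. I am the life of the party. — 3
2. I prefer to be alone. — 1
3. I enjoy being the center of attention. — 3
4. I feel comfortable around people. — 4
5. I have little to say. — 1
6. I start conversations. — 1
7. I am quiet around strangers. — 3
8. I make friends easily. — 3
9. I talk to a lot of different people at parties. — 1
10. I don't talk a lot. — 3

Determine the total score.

Items 2, 5, 7, 10 describe the absence/opposite of extraversion → reverse-score.
on a 1–4 scale, reversed = 5 − raw.
  item 1: 3
  item 2: 5 − 1 = 4
  item 3: 3
  item 4: 4
  item 5: 5 − 1 = 4
  item 6: 1
  item 7: 5 − 3 = 2
  item 8: 3
  item 9: 1
  item 10: 5 − 3 = 2
Total = 3 + 4 + 3 + 4 + 4 + 1 + 2 + 3 + 1 + 2 = 27

27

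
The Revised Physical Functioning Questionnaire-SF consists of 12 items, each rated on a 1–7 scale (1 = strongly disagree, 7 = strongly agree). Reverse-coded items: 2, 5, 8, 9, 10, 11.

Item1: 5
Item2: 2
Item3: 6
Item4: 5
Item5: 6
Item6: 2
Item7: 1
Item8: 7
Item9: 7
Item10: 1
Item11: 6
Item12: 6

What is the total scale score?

44

Reversing items 2, 5, 8, 9, 10 and 11 with 8 − raw:
Total = 5 + (8−2) + 6 + 5 + (8−6) + 2 + 1 + (8−7) + (8−7) + (8−1) + (8−6) + 6
      = 5 + 6 + 6 + 5 + 2 + 2 + 1 + 1 + 1 + 7 + 2 + 6 = 44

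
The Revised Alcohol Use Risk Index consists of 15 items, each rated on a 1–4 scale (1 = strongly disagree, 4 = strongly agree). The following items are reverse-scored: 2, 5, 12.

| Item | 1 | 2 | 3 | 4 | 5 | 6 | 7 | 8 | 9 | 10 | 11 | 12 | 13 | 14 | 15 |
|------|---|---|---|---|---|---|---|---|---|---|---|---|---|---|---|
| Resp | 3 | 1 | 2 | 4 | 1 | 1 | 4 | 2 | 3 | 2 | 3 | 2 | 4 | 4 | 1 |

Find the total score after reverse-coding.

44

Reverse-coded items (reversed = (1+4) − raw = 5 − raw):
  item 2: 5 − 1 = 4
  item 5: 5 − 1 = 4
  item 12: 5 − 2 = 3
After reverse-coding: 3, 4, 2, 4, 4, 1, 4, 2, 3, 2, 3, 3, 4, 4, 1
Total = 3 + 4 + 2 + 4 + 4 + 1 + 4 + 2 + 3 + 2 + 3 + 3 + 4 + 4 + 1 = 44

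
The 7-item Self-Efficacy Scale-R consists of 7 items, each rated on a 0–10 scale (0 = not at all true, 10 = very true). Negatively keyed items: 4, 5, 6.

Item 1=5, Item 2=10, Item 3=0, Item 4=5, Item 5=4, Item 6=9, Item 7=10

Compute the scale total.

Apply reverse scoring (on a 0–10 scale, reversed = 10 − raw):
  item 4: 10 − 5 = 5
  item 5: 10 − 4 = 6
  item 6: 10 − 9 = 1
Scored items: 5, 10, 0, 5, 6, 1, 10
Total = 5 + 10 + 0 + 5 + 6 + 1 + 10 = 37

37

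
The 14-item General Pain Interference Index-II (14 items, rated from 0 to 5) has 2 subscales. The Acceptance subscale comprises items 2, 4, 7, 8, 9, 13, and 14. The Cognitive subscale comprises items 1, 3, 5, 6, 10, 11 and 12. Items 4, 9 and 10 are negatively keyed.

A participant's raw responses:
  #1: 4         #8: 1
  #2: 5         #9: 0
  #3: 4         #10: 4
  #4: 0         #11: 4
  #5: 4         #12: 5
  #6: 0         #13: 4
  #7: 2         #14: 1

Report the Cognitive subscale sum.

Cognitive items: 1, 3, 5, 6, 10, 11, 12.
Of these, item 10 is negatively keyed; on a 0–5 scale, reversed = 5 − raw.
  item 1: 4
  item 3: 4
  item 5: 4
  item 6: 0
  item 10: 5 − 4 = 1
  item 11: 4
  item 12: 5
Sum = 4 + 4 + 4 + 0 + 1 + 4 + 5 = 22

22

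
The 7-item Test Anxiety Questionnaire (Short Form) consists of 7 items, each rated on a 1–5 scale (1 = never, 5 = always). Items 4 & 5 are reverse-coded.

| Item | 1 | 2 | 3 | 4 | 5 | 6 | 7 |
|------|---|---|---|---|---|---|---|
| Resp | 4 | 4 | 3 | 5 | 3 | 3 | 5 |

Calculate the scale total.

Reverse-coded items use 6 − raw:
  item 4: 6 − 5 = 1
  item 5: 6 − 3 = 3
After reverse-coding: 4, 4, 3, 1, 3, 3, 5
Total = 4 + 4 + 3 + 1 + 3 + 3 + 5 = 23

23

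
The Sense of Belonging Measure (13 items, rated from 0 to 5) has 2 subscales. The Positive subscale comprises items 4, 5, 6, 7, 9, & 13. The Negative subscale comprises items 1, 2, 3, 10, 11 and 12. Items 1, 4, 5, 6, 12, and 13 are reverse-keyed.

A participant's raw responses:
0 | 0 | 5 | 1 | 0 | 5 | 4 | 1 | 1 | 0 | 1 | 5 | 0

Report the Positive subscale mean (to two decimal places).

3.17

Positive items: 4, 5, 6, 7, 9, 13.
Of these, items 4, 5, 6, and 13 are reverse-keyed; on a 0–5 scale, reversed = 5 − raw.
  item 4: 5 − 1 = 4
  item 5: 5 − 0 = 5
  item 6: 5 − 5 = 0
  item 7: 4
  item 9: 1
  item 13: 5 − 0 = 5
Sum = 4 + 5 + 0 + 4 + 1 + 5 = 19
Mean = 19 / 6 = 3.17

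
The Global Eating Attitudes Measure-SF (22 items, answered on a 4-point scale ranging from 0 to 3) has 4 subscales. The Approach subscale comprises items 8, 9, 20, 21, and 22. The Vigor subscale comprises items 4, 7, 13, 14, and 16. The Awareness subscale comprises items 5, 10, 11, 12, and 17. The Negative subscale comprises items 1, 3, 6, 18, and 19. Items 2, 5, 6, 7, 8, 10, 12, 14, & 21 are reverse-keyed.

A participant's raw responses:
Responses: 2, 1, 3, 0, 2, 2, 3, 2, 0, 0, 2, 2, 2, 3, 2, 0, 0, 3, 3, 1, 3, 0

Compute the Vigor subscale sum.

2

Vigor items: 4, 7, 13, 14, 16.
Of these, items 7 & 14 are reverse-keyed; on a 0–3 scale, reversed = 3 − raw.
  item 4: 0
  item 7: 3 − 3 = 0
  item 13: 2
  item 14: 3 − 3 = 0
  item 16: 0
Sum = 0 + 0 + 2 + 0 + 0 = 2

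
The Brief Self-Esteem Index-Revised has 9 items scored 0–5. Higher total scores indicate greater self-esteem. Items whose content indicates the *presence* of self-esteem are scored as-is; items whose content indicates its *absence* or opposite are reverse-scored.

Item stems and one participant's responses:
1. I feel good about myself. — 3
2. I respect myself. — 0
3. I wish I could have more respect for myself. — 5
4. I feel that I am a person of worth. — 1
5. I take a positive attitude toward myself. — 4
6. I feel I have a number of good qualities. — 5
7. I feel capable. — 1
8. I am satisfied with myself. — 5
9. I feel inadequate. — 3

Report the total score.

21

Items 3, 9 describe the absence/opposite of self-esteem → reverse-score.
reversed = (0+5) − raw = 5 − raw.
  item 1: 3
  item 2: 0
  item 3: 5 − 5 = 0
  item 4: 1
  item 5: 4
  item 6: 5
  item 7: 1
  item 8: 5
  item 9: 5 − 3 = 2
Total = 3 + 0 + 0 + 1 + 4 + 5 + 1 + 5 + 2 = 21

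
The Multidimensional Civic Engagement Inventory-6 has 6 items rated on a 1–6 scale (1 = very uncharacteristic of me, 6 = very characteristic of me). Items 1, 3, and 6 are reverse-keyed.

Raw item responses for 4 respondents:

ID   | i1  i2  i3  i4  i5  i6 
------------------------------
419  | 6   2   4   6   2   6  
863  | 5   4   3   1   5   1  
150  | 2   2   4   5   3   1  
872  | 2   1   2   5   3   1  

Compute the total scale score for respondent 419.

15

Respondent 419 raw: 6, 2, 4, 6, 2, 6.
Reverse-coded (on a 1–6 scale, reversed = 7 − raw):
  item 1: 7 − 6 = 1
  item 2: 2
  item 3: 7 − 4 = 3
  item 4: 6
  item 5: 2
  item 6: 7 − 6 = 1
Sum = 1 + 2 + 3 + 6 + 2 + 1 = 15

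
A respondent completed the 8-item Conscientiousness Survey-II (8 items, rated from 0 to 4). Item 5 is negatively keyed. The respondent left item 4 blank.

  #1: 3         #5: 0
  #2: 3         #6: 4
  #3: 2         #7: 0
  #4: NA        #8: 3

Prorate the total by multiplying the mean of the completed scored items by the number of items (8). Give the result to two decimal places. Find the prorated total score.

Reverse-coded (on a 0–4 scale, reversed = 4 − raw):
  item 5: 4 − 0 = 4
Completed scored items (7 of 8): 3, 3, 2, 4, 4, 0, 3; sum = 19.
Person mean = 19 / 7 ≈ 2.7143
Prorated total = (19 / 7) × 8 = 21.71 (to 2 dp)

21.71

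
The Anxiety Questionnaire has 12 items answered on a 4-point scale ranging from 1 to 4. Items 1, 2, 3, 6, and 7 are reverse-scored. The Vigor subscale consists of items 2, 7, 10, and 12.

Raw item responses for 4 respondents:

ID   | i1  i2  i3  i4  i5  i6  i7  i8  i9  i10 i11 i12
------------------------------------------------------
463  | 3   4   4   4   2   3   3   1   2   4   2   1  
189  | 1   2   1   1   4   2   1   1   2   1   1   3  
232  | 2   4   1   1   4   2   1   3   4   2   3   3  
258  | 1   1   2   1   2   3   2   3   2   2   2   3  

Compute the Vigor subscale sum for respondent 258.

Respondent 258 raw: 1, 1, 2, 1, 2, 3, 2, 3, 2, 2, 2, 3.
Vigor items: 2, 7, 10, 12.
Reverse-coded (reverse-coded value = 5 − response):
  item 2: 5 − 1 = 4
  item 7: 5 − 2 = 3
  item 10: 2
  item 12: 3
Sum = 4 + 3 + 2 + 3 = 12

12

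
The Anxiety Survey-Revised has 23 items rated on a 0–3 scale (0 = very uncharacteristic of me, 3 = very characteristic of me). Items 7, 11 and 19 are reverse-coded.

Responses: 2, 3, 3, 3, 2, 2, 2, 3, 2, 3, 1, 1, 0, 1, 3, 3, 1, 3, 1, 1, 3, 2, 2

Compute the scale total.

Raw sum = 47. Reverse-coded items: 7, 11, 19; their raw sum = 4.
Each reversal replaces raw with 3 − raw, changing the total by 3 − 2·raw per item.
Total = 47 + 3·3 − 2·4 = 47 + 9 − 8 = 48

48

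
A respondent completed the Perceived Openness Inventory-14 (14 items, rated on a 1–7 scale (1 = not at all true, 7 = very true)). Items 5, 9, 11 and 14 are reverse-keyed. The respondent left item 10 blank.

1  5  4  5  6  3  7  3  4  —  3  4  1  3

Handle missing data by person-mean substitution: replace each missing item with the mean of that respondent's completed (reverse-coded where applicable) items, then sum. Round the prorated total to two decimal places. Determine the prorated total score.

52.77

Reverse-coded (on a 1–7 scale, reversed = 8 − raw):
  item 5: 8 − 6 = 2
  item 9: 8 − 4 = 4
  item 11: 8 − 3 = 5
  item 14: 8 − 3 = 5
Completed scored items (13 of 14): 1, 5, 4, 5, 2, 3, 7, 3, 4, 5, 4, 1, 5; sum = 49.
Person mean = 49 / 13 ≈ 3.7692
Prorated total = (49 / 13) × 14 = 52.77 (to 2 dp)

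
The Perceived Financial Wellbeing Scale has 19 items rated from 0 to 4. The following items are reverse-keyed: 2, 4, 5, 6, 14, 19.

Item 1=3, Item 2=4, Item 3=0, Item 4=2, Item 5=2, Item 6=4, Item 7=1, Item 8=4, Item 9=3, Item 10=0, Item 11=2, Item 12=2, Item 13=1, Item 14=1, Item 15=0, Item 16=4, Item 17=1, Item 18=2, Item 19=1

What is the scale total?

Apply reverse scoring (reversed = (0+4) − raw = 4 − raw):
  item 2: 4 − 4 = 0
  item 4: 4 − 2 = 2
  item 5: 4 − 2 = 2
  item 6: 4 − 4 = 0
  item 14: 4 − 1 = 3
  item 19: 4 − 1 = 3
After reverse-coding: 3, 0, 0, 2, 2, 0, 1, 4, 3, 0, 2, 2, 1, 3, 0, 4, 1, 2, 3
Total = 3 + 0 + 0 + 2 + 2 + 0 + 1 + 4 + 3 + 0 + 2 + 2 + 1 + 3 + 0 + 4 + 1 + 2 + 3 = 33

33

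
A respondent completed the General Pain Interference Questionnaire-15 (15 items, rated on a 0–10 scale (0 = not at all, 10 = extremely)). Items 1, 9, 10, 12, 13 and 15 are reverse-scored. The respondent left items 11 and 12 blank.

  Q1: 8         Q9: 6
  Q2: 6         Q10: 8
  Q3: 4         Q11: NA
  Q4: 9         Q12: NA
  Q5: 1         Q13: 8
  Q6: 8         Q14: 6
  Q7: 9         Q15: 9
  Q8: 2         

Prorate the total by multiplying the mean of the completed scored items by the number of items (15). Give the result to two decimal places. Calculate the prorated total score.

64.62

Reverse-coded (reverse-coded value = 10 − response):
  item 1: 10 − 8 = 2
  item 9: 10 − 6 = 4
  item 10: 10 − 8 = 2
  item 13: 10 − 8 = 2
  item 15: 10 − 9 = 1
Completed scored items (13 of 15): 2, 6, 4, 9, 1, 8, 9, 2, 4, 2, 2, 6, 1; sum = 56.
Person mean = 56 / 13 ≈ 4.3077
Prorated total = (56 / 13) × 15 = 64.62 (to 2 dp)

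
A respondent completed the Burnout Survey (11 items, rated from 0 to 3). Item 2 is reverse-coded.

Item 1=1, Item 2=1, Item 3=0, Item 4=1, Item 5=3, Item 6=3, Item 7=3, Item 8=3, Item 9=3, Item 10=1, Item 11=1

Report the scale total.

21

Reversing item 2 with 3 − raw:
Total = 1 + (3−1) + 0 + 1 + 3 + 3 + 3 + 3 + 3 + 1 + 1
      = 1 + 2 + 0 + 1 + 3 + 3 + 3 + 3 + 3 + 1 + 1 = 21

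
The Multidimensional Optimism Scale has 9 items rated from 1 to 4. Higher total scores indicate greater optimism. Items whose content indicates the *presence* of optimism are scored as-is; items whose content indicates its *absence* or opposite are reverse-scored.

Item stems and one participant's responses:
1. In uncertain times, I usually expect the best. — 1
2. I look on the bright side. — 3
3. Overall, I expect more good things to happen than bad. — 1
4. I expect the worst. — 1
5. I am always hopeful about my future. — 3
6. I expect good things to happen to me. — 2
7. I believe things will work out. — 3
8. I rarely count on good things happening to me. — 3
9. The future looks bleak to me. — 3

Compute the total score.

21

Items 4, 8, 9 describe the absence/opposite of optimism → reverse-score.
reversed = (1+4) − raw = 5 − raw.
  item 1: 1
  item 2: 3
  item 3: 1
  item 4: 5 − 1 = 4
  item 5: 3
  item 6: 2
  item 7: 3
  item 8: 5 − 3 = 2
  item 9: 5 − 3 = 2
Total = 1 + 3 + 1 + 4 + 3 + 2 + 3 + 2 + 2 = 21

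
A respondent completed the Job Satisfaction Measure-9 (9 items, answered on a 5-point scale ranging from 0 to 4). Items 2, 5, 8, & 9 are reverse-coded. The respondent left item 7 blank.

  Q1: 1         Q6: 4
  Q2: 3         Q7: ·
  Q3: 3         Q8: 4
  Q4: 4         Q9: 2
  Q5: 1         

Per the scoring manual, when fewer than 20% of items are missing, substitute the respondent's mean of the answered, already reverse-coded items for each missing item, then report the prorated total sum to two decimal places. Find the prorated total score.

Reverse-coded (reversed = (0+4) − raw = 4 − raw):
  item 2: 4 − 3 = 1
  item 5: 4 − 1 = 3
  item 8: 4 − 4 = 0
  item 9: 4 − 2 = 2
Completed scored items (8 of 9): 1, 1, 3, 4, 3, 4, 0, 2; sum = 18.
Person mean = 18 / 8 ≈ 2.2500
Prorated total = (18 / 8) × 9 = 20.25 (to 2 dp)

20.25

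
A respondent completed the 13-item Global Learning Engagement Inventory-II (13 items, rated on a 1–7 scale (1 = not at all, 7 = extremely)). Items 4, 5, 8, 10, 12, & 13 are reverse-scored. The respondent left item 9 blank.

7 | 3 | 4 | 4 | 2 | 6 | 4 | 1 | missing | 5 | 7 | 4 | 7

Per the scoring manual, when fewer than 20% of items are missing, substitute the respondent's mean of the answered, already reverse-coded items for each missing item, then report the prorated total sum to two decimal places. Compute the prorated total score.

Reverse-coded (on a 1–7 scale, reversed = 8 − raw):
  item 4: 8 − 4 = 4
  item 5: 8 − 2 = 6
  item 8: 8 − 1 = 7
  item 10: 8 − 5 = 3
  item 12: 8 − 4 = 4
  item 13: 8 − 7 = 1
Completed scored items (12 of 13): 7, 3, 4, 4, 6, 6, 4, 7, 3, 7, 4, 1; sum = 56.
Person mean = 56 / 12 ≈ 4.6667
Prorated total = (56 / 12) × 13 = 60.67 (to 2 dp)

60.67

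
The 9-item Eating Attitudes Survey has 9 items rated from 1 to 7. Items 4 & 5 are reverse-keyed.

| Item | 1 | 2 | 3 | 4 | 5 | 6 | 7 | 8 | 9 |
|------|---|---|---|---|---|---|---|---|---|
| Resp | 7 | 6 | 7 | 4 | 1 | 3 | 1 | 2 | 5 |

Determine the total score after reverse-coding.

Reverse-coded items (reverse-coded value = 8 − response):
  item 4: 8 − 4 = 4
  item 5: 8 − 1 = 7
Scored responses: 7, 6, 7, 4, 7, 3, 1, 2, 5
Total = 7 + 6 + 7 + 4 + 7 + 3 + 1 + 2 + 5 = 42

42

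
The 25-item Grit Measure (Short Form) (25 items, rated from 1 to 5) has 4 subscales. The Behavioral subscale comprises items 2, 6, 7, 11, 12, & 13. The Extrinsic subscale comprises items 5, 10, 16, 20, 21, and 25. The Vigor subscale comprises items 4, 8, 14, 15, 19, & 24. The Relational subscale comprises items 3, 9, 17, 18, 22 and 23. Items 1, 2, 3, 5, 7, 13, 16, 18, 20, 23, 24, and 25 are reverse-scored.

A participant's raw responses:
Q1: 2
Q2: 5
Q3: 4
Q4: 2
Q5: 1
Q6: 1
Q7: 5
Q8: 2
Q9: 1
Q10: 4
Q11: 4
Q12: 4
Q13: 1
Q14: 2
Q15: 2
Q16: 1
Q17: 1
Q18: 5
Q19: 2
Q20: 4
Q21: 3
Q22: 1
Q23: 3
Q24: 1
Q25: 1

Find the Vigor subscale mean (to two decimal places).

2.50

Vigor items: 4, 8, 14, 15, 19, 24.
Of these, item 24 is reverse-scored; reversed = (1+5) − raw = 6 − raw.
  item 4: 2
  item 8: 2
  item 14: 2
  item 15: 2
  item 19: 2
  item 24: 6 − 1 = 5
Sum = 2 + 2 + 2 + 2 + 2 + 5 = 15
Mean = 15 / 6 = 2.50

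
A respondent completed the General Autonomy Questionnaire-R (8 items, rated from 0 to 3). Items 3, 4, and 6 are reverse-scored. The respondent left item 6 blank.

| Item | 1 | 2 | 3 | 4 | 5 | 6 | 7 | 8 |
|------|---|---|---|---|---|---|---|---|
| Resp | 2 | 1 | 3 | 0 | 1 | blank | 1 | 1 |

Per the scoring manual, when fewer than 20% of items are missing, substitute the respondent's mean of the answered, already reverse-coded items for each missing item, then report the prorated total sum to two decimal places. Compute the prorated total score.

10.29

Reverse-coded (reversed = (0+3) − raw = 3 − raw):
  item 3: 3 − 3 = 0
  item 4: 3 − 0 = 3
Completed scored items (7 of 8): 2, 1, 0, 3, 1, 1, 1; sum = 9.
Person mean = 9 / 7 ≈ 1.2857
Prorated total = (9 / 7) × 8 = 10.29 (to 2 dp)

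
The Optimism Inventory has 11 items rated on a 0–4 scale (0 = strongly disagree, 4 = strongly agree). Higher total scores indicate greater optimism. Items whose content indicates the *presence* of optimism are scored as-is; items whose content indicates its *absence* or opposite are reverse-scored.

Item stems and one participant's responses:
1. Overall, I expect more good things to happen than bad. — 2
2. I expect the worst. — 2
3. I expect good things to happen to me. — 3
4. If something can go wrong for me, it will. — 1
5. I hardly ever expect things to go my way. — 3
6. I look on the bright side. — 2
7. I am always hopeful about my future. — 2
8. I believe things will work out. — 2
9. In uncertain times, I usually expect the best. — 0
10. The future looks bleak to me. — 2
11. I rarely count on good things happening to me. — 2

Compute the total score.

21

Items 2, 4, 5, 10, 11 describe the absence/opposite of optimism → reverse-score.
reverse-coded value = 4 − response.
  item 1: 2
  item 2: 4 − 2 = 2
  item 3: 3
  item 4: 4 − 1 = 3
  item 5: 4 − 3 = 1
  item 6: 2
  item 7: 2
  item 8: 2
  item 9: 0
  item 10: 4 − 2 = 2
  item 11: 4 − 2 = 2
Total = 2 + 2 + 3 + 3 + 1 + 2 + 2 + 2 + 0 + 2 + 2 = 21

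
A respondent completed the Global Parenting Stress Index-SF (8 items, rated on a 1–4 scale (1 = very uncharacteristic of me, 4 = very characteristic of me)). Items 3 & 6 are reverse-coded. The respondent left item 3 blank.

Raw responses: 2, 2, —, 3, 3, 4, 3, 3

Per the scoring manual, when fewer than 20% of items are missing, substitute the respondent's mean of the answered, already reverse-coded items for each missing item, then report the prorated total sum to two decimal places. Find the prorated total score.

19.43

Reverse-coded (reverse-coded value = 5 − response):
  item 6: 5 − 4 = 1
Completed scored items (7 of 8): 2, 2, 3, 3, 1, 3, 3; sum = 17.
Person mean = 17 / 7 ≈ 2.4286
Prorated total = (17 / 7) × 8 = 19.43 (to 2 dp)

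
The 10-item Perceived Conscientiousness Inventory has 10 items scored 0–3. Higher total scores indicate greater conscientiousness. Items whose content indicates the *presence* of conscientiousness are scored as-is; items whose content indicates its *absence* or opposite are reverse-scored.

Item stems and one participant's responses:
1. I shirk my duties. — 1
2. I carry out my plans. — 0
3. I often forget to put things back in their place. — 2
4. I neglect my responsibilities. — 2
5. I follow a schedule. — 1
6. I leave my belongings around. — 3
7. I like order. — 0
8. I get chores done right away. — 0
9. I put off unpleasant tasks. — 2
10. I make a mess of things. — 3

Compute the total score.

6

Items 1, 3, 4, 6, 9, 10 describe the absence/opposite of conscientiousness → reverse-score.
reversed = (0+3) − raw = 3 − raw.
  item 1: 3 − 1 = 2
  item 2: 0
  item 3: 3 − 2 = 1
  item 4: 3 − 2 = 1
  item 5: 1
  item 6: 3 − 3 = 0
  item 7: 0
  item 8: 0
  item 9: 3 − 2 = 1
  item 10: 3 − 3 = 0
Total = 2 + 0 + 1 + 1 + 1 + 0 + 0 + 0 + 1 + 0 = 6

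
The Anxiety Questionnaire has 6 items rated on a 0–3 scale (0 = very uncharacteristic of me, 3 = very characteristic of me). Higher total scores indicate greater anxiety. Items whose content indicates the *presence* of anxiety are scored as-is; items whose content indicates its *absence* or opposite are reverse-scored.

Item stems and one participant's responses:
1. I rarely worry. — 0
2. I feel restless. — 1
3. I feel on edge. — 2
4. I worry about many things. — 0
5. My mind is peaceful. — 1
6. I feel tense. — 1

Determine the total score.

9

Items 1, 5 describe the absence/opposite of anxiety → reverse-score.
reverse-coded value = 3 − response.
  item 1: 3 − 0 = 3
  item 2: 1
  item 3: 2
  item 4: 0
  item 5: 3 − 1 = 2
  item 6: 1
Total = 3 + 1 + 2 + 0 + 2 + 1 = 9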